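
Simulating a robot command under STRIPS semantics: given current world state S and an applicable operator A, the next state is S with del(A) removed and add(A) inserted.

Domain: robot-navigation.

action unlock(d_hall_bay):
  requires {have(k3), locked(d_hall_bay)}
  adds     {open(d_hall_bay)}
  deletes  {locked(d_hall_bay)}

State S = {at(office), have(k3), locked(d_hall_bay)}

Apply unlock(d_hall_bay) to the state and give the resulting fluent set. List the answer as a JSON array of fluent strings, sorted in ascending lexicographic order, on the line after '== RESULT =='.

Progress:
  pre ⊆ S: {have(k3), locked(d_hall_bay)} ⊆ S  — applicable
  S \ del = {at(office), have(k3)}
  ∪ add   = {at(office), have(k3), open(d_hall_bay)}

== RESULT ==
["at(office)", "have(k3)", "open(d_hall_bay)"]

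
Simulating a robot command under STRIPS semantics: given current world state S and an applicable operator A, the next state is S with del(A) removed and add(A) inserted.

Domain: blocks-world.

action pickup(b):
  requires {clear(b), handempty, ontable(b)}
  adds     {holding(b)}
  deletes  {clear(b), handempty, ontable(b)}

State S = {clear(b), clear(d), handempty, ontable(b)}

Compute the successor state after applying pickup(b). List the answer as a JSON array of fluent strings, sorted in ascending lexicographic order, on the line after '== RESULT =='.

Compute (S \ del) ∪ add:
  pre ⊆ S: {clear(b), handempty, ontable(b)} ⊆ S  — applicable
  S \ del = {clear(d)}
  ∪ add   = {clear(d), holding(b)}

== RESULT ==
["clear(d)", "holding(b)"]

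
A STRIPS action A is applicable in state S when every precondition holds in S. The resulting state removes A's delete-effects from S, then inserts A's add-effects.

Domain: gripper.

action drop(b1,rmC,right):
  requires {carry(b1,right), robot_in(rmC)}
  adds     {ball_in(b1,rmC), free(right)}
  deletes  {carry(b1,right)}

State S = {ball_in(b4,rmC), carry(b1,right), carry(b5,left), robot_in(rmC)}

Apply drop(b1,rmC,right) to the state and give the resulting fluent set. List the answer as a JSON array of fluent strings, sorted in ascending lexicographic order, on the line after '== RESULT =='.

Compute (S \ del) ∪ add:
  pre ⊆ S: {carry(b1,right), robot_in(rmC)} ⊆ S  — applicable
  S \ del = {ball_in(b4,rmC), carry(b5,left), robot_in(rmC)}
  ∪ add   = {ball_in(b1,rmC), ball_in(b4,rmC), carry(b5,left), free(right), robot_in(rmC)}

== RESULT ==
["ball_in(b1,rmC)", "ball_in(b4,rmC)", "carry(b5,left)", "free(right)", "robot_in(rmC)"]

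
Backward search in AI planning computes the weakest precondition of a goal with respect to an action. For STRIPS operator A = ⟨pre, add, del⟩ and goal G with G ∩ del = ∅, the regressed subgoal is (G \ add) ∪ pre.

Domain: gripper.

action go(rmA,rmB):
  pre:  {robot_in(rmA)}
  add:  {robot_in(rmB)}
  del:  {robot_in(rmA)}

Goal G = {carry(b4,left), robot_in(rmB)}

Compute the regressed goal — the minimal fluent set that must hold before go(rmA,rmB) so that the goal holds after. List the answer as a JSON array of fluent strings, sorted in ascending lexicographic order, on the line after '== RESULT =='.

Compute (G \ add) ∪ pre:
  G ∩ del = {}  (empty — regression defined)
  G \ add = {carry(b4,left), robot_in(rmB)} \ {robot_in(rmB)} = {carry(b4,left)}
  ∪ pre   = {carry(b4,left)} ∪ {robot_in(rmA)}
          = {carry(b4,left), robot_in(rmA)}

== RESULT ==
["carry(b4,left)", "robot_in(rmA)"]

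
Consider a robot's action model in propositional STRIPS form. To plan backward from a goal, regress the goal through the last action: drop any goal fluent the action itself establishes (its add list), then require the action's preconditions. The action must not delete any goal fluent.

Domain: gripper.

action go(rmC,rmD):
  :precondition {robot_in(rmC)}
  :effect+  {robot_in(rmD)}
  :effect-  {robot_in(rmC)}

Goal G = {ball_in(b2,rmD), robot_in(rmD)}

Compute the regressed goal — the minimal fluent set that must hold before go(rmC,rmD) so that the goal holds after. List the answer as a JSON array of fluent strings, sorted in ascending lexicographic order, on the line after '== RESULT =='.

Regress:
  G ∩ del = {}  (empty — regression defined)
  G \ add = {ball_in(b2,rmD), robot_in(rmD)} \ {robot_in(rmD)} = {ball_in(b2,rmD)}
  ∪ pre   = {ball_in(b2,rmD)} ∪ {robot_in(rmC)}
          = {ball_in(b2,rmD), robot_in(rmC)}

== RESULT ==
["ball_in(b2,rmD)", "robot_in(rmC)"]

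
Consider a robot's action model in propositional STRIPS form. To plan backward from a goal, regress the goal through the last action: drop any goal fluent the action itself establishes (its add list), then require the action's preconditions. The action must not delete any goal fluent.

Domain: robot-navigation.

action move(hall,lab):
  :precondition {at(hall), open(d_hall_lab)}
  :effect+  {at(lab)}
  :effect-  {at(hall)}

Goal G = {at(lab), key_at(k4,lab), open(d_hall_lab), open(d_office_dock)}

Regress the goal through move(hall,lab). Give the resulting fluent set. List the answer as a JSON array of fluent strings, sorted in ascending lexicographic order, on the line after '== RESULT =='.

Regress:
  G ∩ del = {}  (empty — regression defined)
  G \ add = {at(lab), key_at(k4,lab), open(d_hall_lab), open(d_office_dock)} \ {at(lab)} = {key_at(k4,lab), open(d_hall_lab), open(d_office_dock)}
  ∪ pre   = {key_at(k4,lab), open(d_hall_lab), open(d_office_dock)} ∪ {at(hall), open(d_hall_lab)}
          = {at(hall), key_at(k4,lab), open(d_hall_lab), open(d_office_dock)}

== RESULT ==
["at(hall)", "key_at(k4,lab)", "open(d_hall_lab)", "open(d_office_dock)"]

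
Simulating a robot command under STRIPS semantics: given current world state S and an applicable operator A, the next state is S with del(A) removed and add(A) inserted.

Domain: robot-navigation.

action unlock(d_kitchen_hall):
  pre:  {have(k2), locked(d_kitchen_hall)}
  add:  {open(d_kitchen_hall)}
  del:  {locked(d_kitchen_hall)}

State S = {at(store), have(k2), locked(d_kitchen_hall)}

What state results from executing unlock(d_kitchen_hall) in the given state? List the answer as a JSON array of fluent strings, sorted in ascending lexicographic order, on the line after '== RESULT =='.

Compute (S \ del) ∪ add:
  pre ⊆ S: {have(k2), locked(d_kitchen_hall)} ⊆ S  — applicable
  S \ del = {at(store), have(k2)}
  ∪ add   = {at(store), have(k2), open(d_kitchen_hall)}

== RESULT ==
["at(store)", "have(k2)", "open(d_kitchen_hall)"]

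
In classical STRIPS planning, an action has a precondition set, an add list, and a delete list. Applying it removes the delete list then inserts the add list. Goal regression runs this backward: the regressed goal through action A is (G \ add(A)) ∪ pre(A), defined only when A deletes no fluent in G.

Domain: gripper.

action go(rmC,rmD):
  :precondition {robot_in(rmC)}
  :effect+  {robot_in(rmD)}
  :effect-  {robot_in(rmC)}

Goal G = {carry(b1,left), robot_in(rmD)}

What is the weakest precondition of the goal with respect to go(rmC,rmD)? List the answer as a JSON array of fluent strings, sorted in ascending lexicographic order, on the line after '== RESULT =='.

Compute (G \ add) ∪ pre:
  G ∩ del = {}  (empty — regression defined)
  G \ add = {carry(b1,left), robot_in(rmD)} \ {robot_in(rmD)} = {carry(b1,left)}
  ∪ pre   = {carry(b1,left)} ∪ {robot_in(rmC)}
          = {carry(b1,left), robot_in(rmC)}

== RESULT ==
["carry(b1,left)", "robot_in(rmC)"]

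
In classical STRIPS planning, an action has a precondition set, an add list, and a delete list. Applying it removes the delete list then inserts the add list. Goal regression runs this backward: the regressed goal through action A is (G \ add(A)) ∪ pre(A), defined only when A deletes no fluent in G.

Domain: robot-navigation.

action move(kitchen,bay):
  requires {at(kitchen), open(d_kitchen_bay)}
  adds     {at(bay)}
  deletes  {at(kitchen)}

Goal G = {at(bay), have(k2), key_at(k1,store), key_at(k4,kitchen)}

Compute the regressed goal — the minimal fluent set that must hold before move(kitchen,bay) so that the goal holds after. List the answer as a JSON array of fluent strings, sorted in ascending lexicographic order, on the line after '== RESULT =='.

Regress:
  G ∩ del = {}  (empty — regression defined)
  G \ add = {at(bay), have(k2), key_at(k1,store), key_at(k4,kitchen)} \ {at(bay)} = {have(k2), key_at(k1,store), key_at(k4,kitchen)}
  ∪ pre   = {have(k2), key_at(k1,store), key_at(k4,kitchen)} ∪ {at(kitchen), open(d_kitchen_bay)}
          = {at(kitchen), have(k2), key_at(k1,store), key_at(k4,kitchen), open(d_kitchen_bay)}

== RESULT ==
["at(kitchen)", "have(k2)", "key_at(k1,store)", "key_at(k4,kitchen)", "open(d_kitchen_bay)"]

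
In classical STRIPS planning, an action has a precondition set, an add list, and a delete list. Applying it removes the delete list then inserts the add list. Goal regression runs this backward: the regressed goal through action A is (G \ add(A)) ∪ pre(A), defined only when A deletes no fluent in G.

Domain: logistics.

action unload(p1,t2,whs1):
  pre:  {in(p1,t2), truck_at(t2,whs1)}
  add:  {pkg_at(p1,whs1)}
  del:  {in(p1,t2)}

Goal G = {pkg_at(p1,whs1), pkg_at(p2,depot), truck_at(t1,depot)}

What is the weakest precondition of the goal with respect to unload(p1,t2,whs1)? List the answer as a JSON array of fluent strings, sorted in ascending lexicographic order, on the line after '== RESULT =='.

Compute (G \ add) ∪ pre:
  G ∩ del = {}  (empty — regression defined)
  G \ add = {pkg_at(p1,whs1), pkg_at(p2,depot), truck_at(t1,depot)} \ {pkg_at(p1,whs1)} = {pkg_at(p2,depot), truck_at(t1,depot)}
  ∪ pre   = {pkg_at(p2,depot), truck_at(t1,depot)} ∪ {in(p1,t2), truck_at(t2,whs1)}
          = {in(p1,t2), pkg_at(p2,depot), truck_at(t1,depot), truck_at(t2,whs1)}

== RESULT ==
["in(p1,t2)", "pkg_at(p2,depot)", "truck_at(t1,depot)", "truck_at(t2,whs1)"]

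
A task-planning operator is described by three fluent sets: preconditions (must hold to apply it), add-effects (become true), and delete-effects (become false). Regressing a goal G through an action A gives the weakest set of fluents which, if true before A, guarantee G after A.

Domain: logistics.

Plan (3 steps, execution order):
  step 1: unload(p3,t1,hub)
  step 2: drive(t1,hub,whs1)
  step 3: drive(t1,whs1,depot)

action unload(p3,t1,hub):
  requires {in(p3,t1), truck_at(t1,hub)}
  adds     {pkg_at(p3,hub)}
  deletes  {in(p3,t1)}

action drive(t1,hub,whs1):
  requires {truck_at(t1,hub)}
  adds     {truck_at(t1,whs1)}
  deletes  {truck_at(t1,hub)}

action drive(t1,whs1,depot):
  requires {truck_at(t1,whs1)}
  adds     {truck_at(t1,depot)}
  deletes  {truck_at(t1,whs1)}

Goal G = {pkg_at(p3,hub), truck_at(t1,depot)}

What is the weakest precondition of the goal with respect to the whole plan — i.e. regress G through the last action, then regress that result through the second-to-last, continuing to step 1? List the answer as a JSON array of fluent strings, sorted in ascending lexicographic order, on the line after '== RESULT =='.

Work backward from the goal:
  through step 3 (drive(t1,whs1,depot)): drop {truck_at(t1,depot)}, keep {pkg_at(p3,hub)}, require {truck_at(t1,whs1)}
    → {pkg_at(p3,hub), truck_at(t1,whs1)}
  through step 2 (drive(t1,hub,whs1)): drop {truck_at(t1,whs1)}, keep {pkg_at(p3,hub)}, require {truck_at(t1,hub)}
    → {pkg_at(p3,hub), truck_at(t1,hub)}
  through step 1 (unload(p3,t1,hub)): drop {pkg_at(p3,hub)}, keep {truck_at(t1,hub)}, require {in(p3,t1), truck_at(t1,hub)}
    → {in(p3,t1), truck_at(t1,hub)}

== RESULT ==
["in(p3,t1)", "truck_at(t1,hub)"]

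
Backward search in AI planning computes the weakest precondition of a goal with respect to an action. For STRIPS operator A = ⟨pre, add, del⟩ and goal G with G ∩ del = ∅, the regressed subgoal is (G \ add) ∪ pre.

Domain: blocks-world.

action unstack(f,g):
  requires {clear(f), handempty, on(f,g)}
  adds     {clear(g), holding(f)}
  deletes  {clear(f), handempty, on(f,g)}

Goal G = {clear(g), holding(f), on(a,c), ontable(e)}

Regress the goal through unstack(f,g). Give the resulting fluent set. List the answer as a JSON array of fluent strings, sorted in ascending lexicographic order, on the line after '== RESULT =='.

Regress:
  G ∩ del = {}  (empty — regression defined)
  G \ add = {clear(g), holding(f), on(a,c), ontable(e)} \ {clear(g), holding(f)} = {on(a,c), ontable(e)}
  ∪ pre   = {on(a,c), ontable(e)} ∪ {clear(f), handempty, on(f,g)}
          = {clear(f), handempty, on(a,c), on(f,g), ontable(e)}

== RESULT ==
["clear(f)", "handempty", "on(a,c)", "on(f,g)", "ontable(e)"]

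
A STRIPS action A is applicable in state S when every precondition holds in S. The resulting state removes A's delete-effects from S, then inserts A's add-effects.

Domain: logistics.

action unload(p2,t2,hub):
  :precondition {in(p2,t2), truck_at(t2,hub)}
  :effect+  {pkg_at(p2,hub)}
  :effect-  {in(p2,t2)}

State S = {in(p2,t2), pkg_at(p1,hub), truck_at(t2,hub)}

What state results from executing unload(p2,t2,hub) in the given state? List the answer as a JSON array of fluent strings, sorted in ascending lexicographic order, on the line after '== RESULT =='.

Progress:
  pre ⊆ S: {in(p2,t2), truck_at(t2,hub)} ⊆ S  — applicable
  S \ del = {pkg_at(p1,hub), truck_at(t2,hub)}
  ∪ add   = {pkg_at(p1,hub), pkg_at(p2,hub), truck_at(t2,hub)}

== RESULT ==
["pkg_at(p1,hub)", "pkg_at(p2,hub)", "truck_at(t2,hub)"]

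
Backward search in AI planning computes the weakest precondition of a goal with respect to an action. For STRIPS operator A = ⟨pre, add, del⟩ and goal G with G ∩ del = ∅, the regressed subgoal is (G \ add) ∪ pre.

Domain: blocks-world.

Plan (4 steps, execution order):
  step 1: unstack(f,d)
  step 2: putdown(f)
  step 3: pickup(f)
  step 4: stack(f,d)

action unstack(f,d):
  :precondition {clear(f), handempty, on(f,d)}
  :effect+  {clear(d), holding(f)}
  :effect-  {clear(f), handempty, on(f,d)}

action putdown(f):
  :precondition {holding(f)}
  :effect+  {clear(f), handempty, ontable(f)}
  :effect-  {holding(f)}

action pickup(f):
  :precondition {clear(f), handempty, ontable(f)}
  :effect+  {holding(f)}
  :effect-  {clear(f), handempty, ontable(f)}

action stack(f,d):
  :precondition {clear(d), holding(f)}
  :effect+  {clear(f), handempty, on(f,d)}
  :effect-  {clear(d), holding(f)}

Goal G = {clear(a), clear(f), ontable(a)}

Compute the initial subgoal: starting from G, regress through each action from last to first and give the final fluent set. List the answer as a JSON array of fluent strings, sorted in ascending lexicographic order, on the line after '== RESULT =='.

Work backward from the goal:
  through step 4 (stack(f,d)): drop {clear(f)}, keep {clear(a), ontable(a)}, require {clear(d), holding(f)}
    → {clear(a), clear(d), holding(f), ontable(a)}
  through step 3 (pickup(f)): drop {holding(f)}, keep {clear(a), clear(d), ontable(a)}, require {clear(f), handempty, ontable(f)}
    → {clear(a), clear(d), clear(f), handempty, ontable(a), ontable(f)}
  through step 2 (putdown(f)): drop {clear(f), handempty, ontable(f)}, keep {clear(a), clear(d), ontable(a)}, require {holding(f)}
    → {clear(a), clear(d), holding(f), ontable(a)}
  through step 1 (unstack(f,d)): drop {clear(d), holding(f)}, keep {clear(a), ontable(a)}, require {clear(f), handempty, on(f,d)}
    → {clear(a), clear(f), handempty, on(f,d), ontable(a)}

== RESULT ==
["clear(a)", "clear(f)", "handempty", "on(f,d)", "ontable(a)"]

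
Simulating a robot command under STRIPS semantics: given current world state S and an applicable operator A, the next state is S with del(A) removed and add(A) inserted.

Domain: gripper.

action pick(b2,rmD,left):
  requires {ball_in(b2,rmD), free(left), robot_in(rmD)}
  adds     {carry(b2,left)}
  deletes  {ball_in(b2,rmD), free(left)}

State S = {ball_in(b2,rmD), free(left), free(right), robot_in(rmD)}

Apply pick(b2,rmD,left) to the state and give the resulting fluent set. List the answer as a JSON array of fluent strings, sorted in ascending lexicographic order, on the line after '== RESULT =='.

Compute (S \ del) ∪ add:
  pre ⊆ S: {ball_in(b2,rmD), free(left), robot_in(rmD)} ⊆ S  — applicable
  S \ del = {free(right), robot_in(rmD)}
  ∪ add   = {carry(b2,left), free(right), robot_in(rmD)}

== RESULT ==
["carry(b2,left)", "free(right)", "robot_in(rmD)"]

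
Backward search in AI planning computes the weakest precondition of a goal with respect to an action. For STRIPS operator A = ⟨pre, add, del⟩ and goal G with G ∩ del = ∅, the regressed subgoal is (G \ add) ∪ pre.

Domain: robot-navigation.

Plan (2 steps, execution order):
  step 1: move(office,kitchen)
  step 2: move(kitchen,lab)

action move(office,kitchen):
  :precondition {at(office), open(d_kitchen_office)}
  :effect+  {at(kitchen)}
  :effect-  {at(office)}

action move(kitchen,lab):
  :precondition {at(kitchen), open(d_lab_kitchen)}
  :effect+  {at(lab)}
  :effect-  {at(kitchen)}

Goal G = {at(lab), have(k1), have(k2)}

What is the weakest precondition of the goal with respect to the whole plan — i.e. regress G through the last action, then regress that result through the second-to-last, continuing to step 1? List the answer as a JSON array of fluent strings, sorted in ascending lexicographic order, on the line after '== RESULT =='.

Work backward from the goal:
  through step 2 (move(kitchen,lab)): drop {at(lab)}, keep {have(k1), have(k2)}, require {at(kitchen), open(d_lab_kitchen)}
    → {at(kitchen), have(k1), have(k2), open(d_lab_kitchen)}
  through step 1 (move(office,kitchen)): drop {at(kitchen)}, keep {have(k1), have(k2), open(d_lab_kitchen)}, require {at(office), open(d_kitchen_office)}
    → {at(office), have(k1), have(k2), open(d_kitchen_office), open(d_lab_kitchen)}

== RESULT ==
["at(office)", "have(k1)", "have(k2)", "open(d_kitchen_office)", "open(d_lab_kitchen)"]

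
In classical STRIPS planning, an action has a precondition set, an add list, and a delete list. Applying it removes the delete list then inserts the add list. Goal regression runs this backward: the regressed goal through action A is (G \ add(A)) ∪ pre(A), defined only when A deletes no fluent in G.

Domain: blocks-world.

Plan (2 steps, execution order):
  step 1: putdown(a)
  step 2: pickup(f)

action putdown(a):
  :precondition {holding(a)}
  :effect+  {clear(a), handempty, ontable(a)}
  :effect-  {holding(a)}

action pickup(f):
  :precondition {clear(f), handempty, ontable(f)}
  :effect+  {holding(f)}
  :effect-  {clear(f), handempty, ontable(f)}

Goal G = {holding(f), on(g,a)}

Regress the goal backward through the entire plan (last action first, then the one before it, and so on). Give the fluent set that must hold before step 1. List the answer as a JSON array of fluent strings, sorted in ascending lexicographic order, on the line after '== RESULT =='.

Regress step by step:
  through step 2 (pickup(f)): drop {holding(f)}, keep {on(g,a)}, require {clear(f), handempty, ontable(f)}
    → {clear(f), handempty, on(g,a), ontable(f)}
  through step 1 (putdown(a)): drop {handempty}, keep {clear(f), on(g,a), ontable(f)}, require {holding(a)}
    → {clear(f), holding(a), on(g,a), ontable(f)}

== RESULT ==
["clear(f)", "holding(a)", "on(g,a)", "ontable(f)"]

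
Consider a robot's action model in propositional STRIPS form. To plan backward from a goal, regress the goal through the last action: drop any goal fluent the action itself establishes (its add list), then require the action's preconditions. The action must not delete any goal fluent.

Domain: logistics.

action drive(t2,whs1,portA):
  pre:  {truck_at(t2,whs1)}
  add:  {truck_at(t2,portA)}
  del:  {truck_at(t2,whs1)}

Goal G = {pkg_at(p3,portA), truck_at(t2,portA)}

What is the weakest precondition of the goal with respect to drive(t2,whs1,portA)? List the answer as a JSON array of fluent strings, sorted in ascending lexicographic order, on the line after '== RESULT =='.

Compute (G \ add) ∪ pre:
  G ∩ del = {}  (empty — regression defined)
  G \ add = {pkg_at(p3,portA), truck_at(t2,portA)} \ {truck_at(t2,portA)} = {pkg_at(p3,portA)}
  ∪ pre   = {pkg_at(p3,portA)} ∪ {truck_at(t2,whs1)}
          = {pkg_at(p3,portA), truck_at(t2,whs1)}

== RESULT ==
["pkg_at(p3,portA)", "truck_at(t2,whs1)"]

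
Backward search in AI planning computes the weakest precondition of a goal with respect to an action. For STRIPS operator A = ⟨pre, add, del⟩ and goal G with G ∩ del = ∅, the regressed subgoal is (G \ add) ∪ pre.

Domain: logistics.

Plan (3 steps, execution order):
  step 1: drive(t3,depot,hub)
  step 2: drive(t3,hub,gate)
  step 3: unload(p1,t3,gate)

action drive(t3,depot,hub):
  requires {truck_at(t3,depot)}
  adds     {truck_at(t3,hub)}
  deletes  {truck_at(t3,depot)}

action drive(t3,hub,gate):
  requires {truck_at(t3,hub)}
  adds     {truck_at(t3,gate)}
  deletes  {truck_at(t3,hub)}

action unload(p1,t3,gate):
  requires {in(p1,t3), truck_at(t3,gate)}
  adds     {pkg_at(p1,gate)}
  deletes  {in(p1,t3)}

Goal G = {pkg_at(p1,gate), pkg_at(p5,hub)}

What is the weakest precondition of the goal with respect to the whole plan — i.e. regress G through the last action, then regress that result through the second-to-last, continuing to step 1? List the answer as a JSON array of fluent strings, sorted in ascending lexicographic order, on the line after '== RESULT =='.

Work backward from the goal:
  through step 3 (unload(p1,t3,gate)): drop {pkg_at(p1,gate)}, keep {pkg_at(p5,hub)}, require {in(p1,t3), truck_at(t3,gate)}
    → {in(p1,t3), pkg_at(p5,hub), truck_at(t3,gate)}
  through step 2 (drive(t3,hub,gate)): drop {truck_at(t3,gate)}, keep {in(p1,t3), pkg_at(p5,hub)}, require {truck_at(t3,hub)}
    → {in(p1,t3), pkg_at(p5,hub), truck_at(t3,hub)}
  through step 1 (drive(t3,depot,hub)): drop {truck_at(t3,hub)}, keep {in(p1,t3), pkg_at(p5,hub)}, require {truck_at(t3,depot)}
    → {in(p1,t3), pkg_at(p5,hub), truck_at(t3,depot)}

== RESULT ==
["in(p1,t3)", "pkg_at(p5,hub)", "truck_at(t3,depot)"]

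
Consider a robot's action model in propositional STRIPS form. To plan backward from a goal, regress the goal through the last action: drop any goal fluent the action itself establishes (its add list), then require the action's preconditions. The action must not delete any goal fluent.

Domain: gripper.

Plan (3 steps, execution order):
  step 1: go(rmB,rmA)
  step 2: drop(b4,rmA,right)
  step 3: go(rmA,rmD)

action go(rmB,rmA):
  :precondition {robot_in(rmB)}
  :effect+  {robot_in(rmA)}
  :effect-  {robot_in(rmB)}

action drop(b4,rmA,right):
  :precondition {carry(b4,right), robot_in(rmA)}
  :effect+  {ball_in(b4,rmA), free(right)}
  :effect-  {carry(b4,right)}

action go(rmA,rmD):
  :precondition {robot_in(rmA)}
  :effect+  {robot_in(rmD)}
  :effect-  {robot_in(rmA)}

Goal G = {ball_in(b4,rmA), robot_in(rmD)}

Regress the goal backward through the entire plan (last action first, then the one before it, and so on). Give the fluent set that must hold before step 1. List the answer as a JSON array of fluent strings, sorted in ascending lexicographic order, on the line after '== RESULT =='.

Regress step by step:
  through step 3 (go(rmA,rmD)): drop {robot_in(rmD)}, keep {ball_in(b4,rmA)}, require {robot_in(rmA)}
    → {ball_in(b4,rmA), robot_in(rmA)}
  through step 2 (drop(b4,rmA,right)): drop {ball_in(b4,rmA)}, keep {robot_in(rmA)}, require {carry(b4,right), robot_in(rmA)}
    → {carry(b4,right), robot_in(rmA)}
  through step 1 (go(rmB,rmA)): drop {robot_in(rmA)}, keep {carry(b4,right)}, require {robot_in(rmB)}
    → {carry(b4,right), robot_in(rmB)}

== RESULT ==
["carry(b4,right)", "robot_in(rmB)"]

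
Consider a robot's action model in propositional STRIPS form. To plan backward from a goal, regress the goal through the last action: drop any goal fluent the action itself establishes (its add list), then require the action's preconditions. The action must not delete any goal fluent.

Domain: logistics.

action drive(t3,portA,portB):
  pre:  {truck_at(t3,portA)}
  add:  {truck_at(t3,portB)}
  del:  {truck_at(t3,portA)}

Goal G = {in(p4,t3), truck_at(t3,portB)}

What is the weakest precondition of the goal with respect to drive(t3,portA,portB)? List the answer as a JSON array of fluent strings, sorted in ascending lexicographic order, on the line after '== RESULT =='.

Compute (G \ add) ∪ pre:
  G ∩ del = {}  (empty — regression defined)
  G \ add = {in(p4,t3), truck_at(t3,portB)} \ {truck_at(t3,portB)} = {in(p4,t3)}
  ∪ pre   = {in(p4,t3)} ∪ {truck_at(t3,portA)}
          = {in(p4,t3), truck_at(t3,portA)}

== RESULT ==
["in(p4,t3)", "truck_at(t3,portA)"]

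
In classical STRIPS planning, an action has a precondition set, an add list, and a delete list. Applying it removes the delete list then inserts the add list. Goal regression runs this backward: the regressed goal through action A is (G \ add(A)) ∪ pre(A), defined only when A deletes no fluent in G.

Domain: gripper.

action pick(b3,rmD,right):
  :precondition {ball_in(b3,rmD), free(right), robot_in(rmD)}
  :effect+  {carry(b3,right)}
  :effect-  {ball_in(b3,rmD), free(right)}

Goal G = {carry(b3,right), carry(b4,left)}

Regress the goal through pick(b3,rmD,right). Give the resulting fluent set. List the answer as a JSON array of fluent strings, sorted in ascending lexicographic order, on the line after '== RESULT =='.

Compute (G \ add) ∪ pre:
  G ∩ del = {}  (empty — regression defined)
  G \ add = {carry(b3,right), carry(b4,left)} \ {carry(b3,right)} = {carry(b4,left)}
  ∪ pre   = {carry(b4,left)} ∪ {ball_in(b3,rmD), free(right), robot_in(rmD)}
          = {ball_in(b3,rmD), carry(b4,left), free(right), robot_in(rmD)}

== RESULT ==
["ball_in(b3,rmD)", "carry(b4,left)", "free(right)", "robot_in(rmD)"]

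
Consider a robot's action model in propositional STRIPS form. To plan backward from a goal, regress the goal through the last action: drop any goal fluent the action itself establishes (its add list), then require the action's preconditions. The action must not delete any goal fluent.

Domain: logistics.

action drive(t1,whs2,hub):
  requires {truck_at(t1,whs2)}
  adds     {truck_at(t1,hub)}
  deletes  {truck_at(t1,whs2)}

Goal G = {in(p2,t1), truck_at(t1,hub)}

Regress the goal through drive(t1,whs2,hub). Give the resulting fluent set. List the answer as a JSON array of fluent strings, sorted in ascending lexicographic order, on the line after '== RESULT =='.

Compute (G \ add) ∪ pre:
  G ∩ del = {}  (empty — regression defined)
  G \ add = {in(p2,t1), truck_at(t1,hub)} \ {truck_at(t1,hub)} = {in(p2,t1)}
  ∪ pre   = {in(p2,t1)} ∪ {truck_at(t1,whs2)}
          = {in(p2,t1), truck_at(t1,whs2)}

== RESULT ==
["in(p2,t1)", "truck_at(t1,whs2)"]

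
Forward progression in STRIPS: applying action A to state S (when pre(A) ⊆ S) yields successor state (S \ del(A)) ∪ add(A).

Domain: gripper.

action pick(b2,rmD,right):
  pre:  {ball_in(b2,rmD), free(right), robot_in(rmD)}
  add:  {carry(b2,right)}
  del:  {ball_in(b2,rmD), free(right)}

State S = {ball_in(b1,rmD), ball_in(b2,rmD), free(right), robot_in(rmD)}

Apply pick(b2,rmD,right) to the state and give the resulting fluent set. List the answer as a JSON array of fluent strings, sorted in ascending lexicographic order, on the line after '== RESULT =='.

Compute (S \ del) ∪ add:
  pre ⊆ S: {ball_in(b2,rmD), free(right), robot_in(rmD)} ⊆ S  — applicable
  S \ del = {ball_in(b1,rmD), robot_in(rmD)}
  ∪ add   = {ball_in(b1,rmD), carry(b2,right), robot_in(rmD)}

== RESULT ==
["ball_in(b1,rmD)", "carry(b2,right)", "robot_in(rmD)"]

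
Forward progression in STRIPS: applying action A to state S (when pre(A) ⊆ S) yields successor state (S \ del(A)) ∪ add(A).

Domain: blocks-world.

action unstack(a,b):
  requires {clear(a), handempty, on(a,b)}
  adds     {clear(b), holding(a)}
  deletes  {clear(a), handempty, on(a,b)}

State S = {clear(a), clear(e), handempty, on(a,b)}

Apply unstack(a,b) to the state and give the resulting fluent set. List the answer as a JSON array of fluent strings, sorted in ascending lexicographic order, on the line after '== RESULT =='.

Progress:
  pre ⊆ S: {clear(a), handempty, on(a,b)} ⊆ S  — applicable
  S \ del = {clear(e)}
  ∪ add   = {clear(b), clear(e), holding(a)}

== RESULT ==
["clear(b)", "clear(e)", "holding(a)"]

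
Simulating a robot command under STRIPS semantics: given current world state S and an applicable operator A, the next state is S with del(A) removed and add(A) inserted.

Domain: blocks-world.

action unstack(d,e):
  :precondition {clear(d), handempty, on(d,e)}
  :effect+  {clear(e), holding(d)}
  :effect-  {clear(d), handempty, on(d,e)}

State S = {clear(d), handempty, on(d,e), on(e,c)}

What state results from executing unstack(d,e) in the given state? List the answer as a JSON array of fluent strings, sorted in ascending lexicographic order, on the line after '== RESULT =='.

Compute (S \ del) ∪ add:
  pre ⊆ S: {clear(d), handempty, on(d,e)} ⊆ S  — applicable
  S \ del = {on(e,c)}
  ∪ add   = {clear(e), holding(d), on(e,c)}

== RESULT ==
["clear(e)", "holding(d)", "on(e,c)"]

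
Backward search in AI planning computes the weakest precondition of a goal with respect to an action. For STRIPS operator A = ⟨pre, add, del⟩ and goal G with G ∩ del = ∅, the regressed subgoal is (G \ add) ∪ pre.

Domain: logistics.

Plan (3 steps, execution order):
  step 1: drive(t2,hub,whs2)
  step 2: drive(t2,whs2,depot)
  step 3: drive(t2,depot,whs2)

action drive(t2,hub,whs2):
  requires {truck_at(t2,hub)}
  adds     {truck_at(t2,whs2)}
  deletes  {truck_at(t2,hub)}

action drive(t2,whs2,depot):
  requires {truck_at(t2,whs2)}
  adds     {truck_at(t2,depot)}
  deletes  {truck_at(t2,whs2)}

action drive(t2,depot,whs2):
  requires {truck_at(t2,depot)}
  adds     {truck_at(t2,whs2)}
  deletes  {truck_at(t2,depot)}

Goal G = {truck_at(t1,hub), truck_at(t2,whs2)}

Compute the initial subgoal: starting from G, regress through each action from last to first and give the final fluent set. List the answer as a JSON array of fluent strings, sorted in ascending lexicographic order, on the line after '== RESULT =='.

Work backward from the goal:
  through step 3 (drive(t2,depot,whs2)): drop {truck_at(t2,whs2)}, keep {truck_at(t1,hub)}, require {truck_at(t2,depot)}
    → {truck_at(t1,hub), truck_at(t2,depot)}
  through step 2 (drive(t2,whs2,depot)): drop {truck_at(t2,depot)}, keep {truck_at(t1,hub)}, require {truck_at(t2,whs2)}
    → {truck_at(t1,hub), truck_at(t2,whs2)}
  through step 1 (drive(t2,hub,whs2)): drop {truck_at(t2,whs2)}, keep {truck_at(t1,hub)}, require {truck_at(t2,hub)}
    → {truck_at(t1,hub), truck_at(t2,hub)}

== RESULT ==
["truck_at(t1,hub)", "truck_at(t2,hub)"]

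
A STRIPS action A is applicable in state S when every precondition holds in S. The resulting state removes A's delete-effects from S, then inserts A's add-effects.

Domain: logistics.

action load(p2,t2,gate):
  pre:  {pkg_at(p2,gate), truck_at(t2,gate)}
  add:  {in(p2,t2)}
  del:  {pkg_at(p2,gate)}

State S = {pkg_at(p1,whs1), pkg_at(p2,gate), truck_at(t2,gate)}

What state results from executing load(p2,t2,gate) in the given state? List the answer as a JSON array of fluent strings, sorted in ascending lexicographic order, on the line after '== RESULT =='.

Compute (S \ del) ∪ add:
  pre ⊆ S: {pkg_at(p2,gate), truck_at(t2,gate)} ⊆ S  — applicable
  S \ del = {pkg_at(p1,whs1), truck_at(t2,gate)}
  ∪ add   = {in(p2,t2), pkg_at(p1,whs1), truck_at(t2,gate)}

== RESULT ==
["in(p2,t2)", "pkg_at(p1,whs1)", "truck_at(t2,gate)"]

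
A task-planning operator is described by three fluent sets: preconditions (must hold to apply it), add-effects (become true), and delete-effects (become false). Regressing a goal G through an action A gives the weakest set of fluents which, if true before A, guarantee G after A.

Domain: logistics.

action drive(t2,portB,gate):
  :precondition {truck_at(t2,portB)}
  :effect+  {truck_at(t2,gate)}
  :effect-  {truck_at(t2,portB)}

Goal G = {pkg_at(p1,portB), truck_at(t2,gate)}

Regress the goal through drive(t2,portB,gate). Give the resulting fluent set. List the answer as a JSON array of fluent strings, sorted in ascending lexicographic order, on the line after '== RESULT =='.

Compute (G \ add) ∪ pre:
  G ∩ del = {}  (empty — regression defined)
  G \ add = {pkg_at(p1,portB), truck_at(t2,gate)} \ {truck_at(t2,gate)} = {pkg_at(p1,portB)}
  ∪ pre   = {pkg_at(p1,portB)} ∪ {truck_at(t2,portB)}
          = {pkg_at(p1,portB), truck_at(t2,portB)}

== RESULT ==
["pkg_at(p1,portB)", "truck_at(t2,portB)"]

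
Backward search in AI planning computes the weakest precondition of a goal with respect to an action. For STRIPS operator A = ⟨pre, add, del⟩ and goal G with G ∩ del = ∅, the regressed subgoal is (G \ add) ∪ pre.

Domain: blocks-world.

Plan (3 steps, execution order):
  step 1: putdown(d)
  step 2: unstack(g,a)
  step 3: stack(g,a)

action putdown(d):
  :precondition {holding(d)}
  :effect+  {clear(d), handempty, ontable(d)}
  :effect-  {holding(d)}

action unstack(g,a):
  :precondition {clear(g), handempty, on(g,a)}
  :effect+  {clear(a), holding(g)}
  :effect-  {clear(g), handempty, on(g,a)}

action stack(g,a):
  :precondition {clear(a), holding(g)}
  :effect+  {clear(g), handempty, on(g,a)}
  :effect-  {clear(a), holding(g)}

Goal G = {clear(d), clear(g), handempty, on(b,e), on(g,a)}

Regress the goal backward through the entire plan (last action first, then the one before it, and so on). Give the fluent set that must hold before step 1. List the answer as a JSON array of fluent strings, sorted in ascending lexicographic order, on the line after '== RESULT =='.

Work backward from the goal:
  through step 3 (stack(g,a)): drop {clear(g), handempty, on(g,a)}, keep {clear(d), on(b,e)}, require {clear(a), holding(g)}
    → {clear(a), clear(d), holding(g), on(b,e)}
  through step 2 (unstack(g,a)): drop {clear(a), holding(g)}, keep {clear(d), on(b,e)}, require {clear(g), handempty, on(g,a)}
    → {clear(d), clear(g), handempty, on(b,e), on(g,a)}
  through step 1 (putdown(d)): drop {clear(d), handempty}, keep {clear(g), on(b,e), on(g,a)}, require {holding(d)}
    → {clear(g), holding(d), on(b,e), on(g,a)}

== RESULT ==
["clear(g)", "holding(d)", "on(b,e)", "on(g,a)"]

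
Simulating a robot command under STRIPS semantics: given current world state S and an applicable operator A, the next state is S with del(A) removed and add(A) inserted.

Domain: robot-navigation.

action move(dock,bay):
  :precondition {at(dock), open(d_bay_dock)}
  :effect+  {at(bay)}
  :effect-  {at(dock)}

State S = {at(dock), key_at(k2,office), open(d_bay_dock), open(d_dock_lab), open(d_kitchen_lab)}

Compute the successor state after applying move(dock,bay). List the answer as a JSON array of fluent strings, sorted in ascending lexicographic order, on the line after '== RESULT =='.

Compute (S \ del) ∪ add:
  pre ⊆ S: {at(dock), open(d_bay_dock)} ⊆ S  — applicable
  S \ del = {key_at(k2,office), open(d_bay_dock), open(d_dock_lab), open(d_kitchen_lab)}
  ∪ add   = {at(bay), key_at(k2,office), open(d_bay_dock), open(d_dock_lab), open(d_kitchen_lab)}

== RESULT ==
["at(bay)", "key_at(k2,office)", "open(d_bay_dock)", "open(d_dock_lab)", "open(d_kitchen_lab)"]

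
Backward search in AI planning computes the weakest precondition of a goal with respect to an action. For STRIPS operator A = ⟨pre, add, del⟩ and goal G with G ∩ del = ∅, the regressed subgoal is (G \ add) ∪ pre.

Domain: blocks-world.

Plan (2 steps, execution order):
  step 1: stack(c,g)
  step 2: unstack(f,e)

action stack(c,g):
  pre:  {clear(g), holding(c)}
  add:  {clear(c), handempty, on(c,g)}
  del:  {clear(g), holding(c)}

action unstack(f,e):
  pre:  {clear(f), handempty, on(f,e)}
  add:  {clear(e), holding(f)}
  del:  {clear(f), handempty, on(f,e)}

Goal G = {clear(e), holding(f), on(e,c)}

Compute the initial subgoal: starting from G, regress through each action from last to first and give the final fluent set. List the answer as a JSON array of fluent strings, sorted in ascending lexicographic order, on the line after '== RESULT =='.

Work backward from the goal:
  through step 2 (unstack(f,e)): drop {clear(e), holding(f)}, keep {on(e,c)}, require {clear(f), handempty, on(f,e)}
    → {clear(f), handempty, on(e,c), on(f,e)}
  through step 1 (stack(c,g)): drop {handempty}, keep {clear(f), on(e,c), on(f,e)}, require {clear(g), holding(c)}
    → {clear(f), clear(g), holding(c), on(e,c), on(f,e)}

== RESULT ==
["clear(f)", "clear(g)", "holding(c)", "on(e,c)", "on(f,e)"]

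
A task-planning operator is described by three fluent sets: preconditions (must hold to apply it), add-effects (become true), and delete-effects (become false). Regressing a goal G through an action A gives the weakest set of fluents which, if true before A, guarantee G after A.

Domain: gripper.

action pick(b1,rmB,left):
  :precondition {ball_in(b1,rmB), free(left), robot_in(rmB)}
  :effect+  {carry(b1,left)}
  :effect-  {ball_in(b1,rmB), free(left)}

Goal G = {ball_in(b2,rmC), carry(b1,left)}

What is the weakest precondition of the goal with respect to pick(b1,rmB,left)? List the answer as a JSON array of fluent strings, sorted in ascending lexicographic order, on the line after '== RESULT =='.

Regress:
  G ∩ del = {}  (empty — regression defined)
  G \ add = {ball_in(b2,rmC), carry(b1,left)} \ {carry(b1,left)} = {ball_in(b2,rmC)}
  ∪ pre   = {ball_in(b2,rmC)} ∪ {ball_in(b1,rmB), free(left), robot_in(rmB)}
          = {ball_in(b1,rmB), ball_in(b2,rmC), free(left), robot_in(rmB)}

== RESULT ==
["ball_in(b1,rmB)", "ball_in(b2,rmC)", "free(left)", "robot_in(rmB)"]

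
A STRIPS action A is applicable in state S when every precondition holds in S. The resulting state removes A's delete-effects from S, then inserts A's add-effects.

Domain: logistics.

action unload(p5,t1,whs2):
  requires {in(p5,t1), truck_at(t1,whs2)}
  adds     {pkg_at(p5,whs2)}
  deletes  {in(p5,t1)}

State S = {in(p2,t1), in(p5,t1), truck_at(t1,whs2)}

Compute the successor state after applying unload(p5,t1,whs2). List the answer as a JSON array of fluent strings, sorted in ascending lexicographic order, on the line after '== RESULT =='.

Progress:
  pre ⊆ S: {in(p5,t1), truck_at(t1,whs2)} ⊆ S  — applicable
  S \ del = {in(p2,t1), truck_at(t1,whs2)}
  ∪ add   = {in(p2,t1), pkg_at(p5,whs2), truck_at(t1,whs2)}

== RESULT ==
["in(p2,t1)", "pkg_at(p5,whs2)", "truck_at(t1,whs2)"]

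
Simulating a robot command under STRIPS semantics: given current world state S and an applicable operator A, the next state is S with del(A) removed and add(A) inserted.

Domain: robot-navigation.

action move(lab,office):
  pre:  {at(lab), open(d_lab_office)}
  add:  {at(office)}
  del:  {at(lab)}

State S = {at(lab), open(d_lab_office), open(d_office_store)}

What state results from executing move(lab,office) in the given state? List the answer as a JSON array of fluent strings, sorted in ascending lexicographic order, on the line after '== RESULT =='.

Progress:
  pre ⊆ S: {at(lab), open(d_lab_office)} ⊆ S  — applicable
  S \ del = {open(d_lab_office), open(d_office_store)}
  ∪ add   = {at(office), open(d_lab_office), open(d_office_store)}

== RESULT ==
["at(office)", "open(d_lab_office)", "open(d_office_store)"]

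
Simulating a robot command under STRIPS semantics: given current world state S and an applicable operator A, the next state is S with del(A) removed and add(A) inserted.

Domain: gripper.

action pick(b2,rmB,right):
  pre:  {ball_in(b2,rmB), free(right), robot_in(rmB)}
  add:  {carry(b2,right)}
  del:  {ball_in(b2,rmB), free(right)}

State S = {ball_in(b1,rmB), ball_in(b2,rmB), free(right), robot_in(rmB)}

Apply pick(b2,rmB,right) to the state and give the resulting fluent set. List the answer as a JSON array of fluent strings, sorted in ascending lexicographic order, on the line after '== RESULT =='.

Progress:
  pre ⊆ S: {ball_in(b2,rmB), free(right), robot_in(rmB)} ⊆ S  — applicable
  S \ del = {ball_in(b1,rmB), robot_in(rmB)}
  ∪ add   = {ball_in(b1,rmB), carry(b2,right), robot_in(rmB)}

== RESULT ==
["ball_in(b1,rmB)", "carry(b2,right)", "robot_in(rmB)"]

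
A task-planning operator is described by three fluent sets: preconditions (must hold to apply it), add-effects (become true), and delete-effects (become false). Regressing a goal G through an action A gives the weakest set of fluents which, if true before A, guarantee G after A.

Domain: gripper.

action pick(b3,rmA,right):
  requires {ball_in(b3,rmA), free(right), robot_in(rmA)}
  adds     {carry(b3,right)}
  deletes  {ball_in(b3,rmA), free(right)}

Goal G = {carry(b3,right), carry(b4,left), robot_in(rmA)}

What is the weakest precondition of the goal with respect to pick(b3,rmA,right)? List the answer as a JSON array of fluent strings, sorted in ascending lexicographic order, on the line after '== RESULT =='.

Compute (G \ add) ∪ pre:
  G ∩ del = {}  (empty — regression defined)
  G \ add = {carry(b3,right), carry(b4,left), robot_in(rmA)} \ {carry(b3,right)} = {carry(b4,left), robot_in(rmA)}
  ∪ pre   = {carry(b4,left), robot_in(rmA)} ∪ {ball_in(b3,rmA), free(right), robot_in(rmA)}
          = {ball_in(b3,rmA), carry(b4,left), free(right), robot_in(rmA)}

== RESULT ==
["ball_in(b3,rmA)", "carry(b4,left)", "free(right)", "robot_in(rmA)"]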